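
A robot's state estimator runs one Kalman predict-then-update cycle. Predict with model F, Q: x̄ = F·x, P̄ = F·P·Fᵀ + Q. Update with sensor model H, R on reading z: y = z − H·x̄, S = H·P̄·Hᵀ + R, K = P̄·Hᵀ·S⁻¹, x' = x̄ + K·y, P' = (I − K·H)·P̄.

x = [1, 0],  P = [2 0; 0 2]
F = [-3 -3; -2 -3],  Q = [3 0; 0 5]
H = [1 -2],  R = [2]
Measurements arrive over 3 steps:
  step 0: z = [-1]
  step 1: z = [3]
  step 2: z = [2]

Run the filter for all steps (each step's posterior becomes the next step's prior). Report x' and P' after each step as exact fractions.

step 0: x̄ = F·x = [-3, -2]
step 0: P̄ = F·P·Fᵀ + Q = [39 30; 30 31]
step 0: y = z − H·x̄ = [-2]
step 0: S = H·P̄·Hᵀ + R = [45]
step 0: K = P̄·Hᵀ·S⁻¹ = [-7/15; -32/45]
step 0: x' = x̄ + K·y = [-31/15, -26/45]
step 0: P' = (I − K·H)·P̄ = [146/5 226/15; 226/15 371/45]
step 1: x̄ = F·x = [119/15, 88/15]
step 1: P̄ = F·P·Fᵀ + Q = [3056/5 2377/5; 2377/5 1884/5]
step 1: y = z − H·x̄ = [34/5]
step 1: S = H·P̄·Hᵀ + R = [1094/5]
step 1: K = P̄·Hᵀ·S⁻¹ = [-849/547; -1391/1094]
step 1: x' = x̄ + K·y = [-4301/1641, -4561/1641]
step 1: P' = (I − K·H)·P̄ = [46006/547 23852/547; 23852/547 25243/1094]
step 2: x̄ = F·x = [8862/547, 22285/1641]
step 2: P̄ = F·P·Fᵀ + Q = [1917249/1094 1494819/1094; 1494819/1094 1173153/1094]
step 2: y = z − H·x̄ = [21266/1641]
step 2: S = H·P̄·Hᵀ + R = [632773/1094]
step 2: K = P̄·Hᵀ·S⁻¹ = [-1072389/632773; -851487/632773]
step 2: x' = x̄ + K·y = [-3645656/632773, -7324271/1898319]
step 2: P' = (I − K·H)·P̄ = [57737874/632773 29941326/632773; 29941326/632773 15822150/632773]

step 0: x' = [-31/15, -26/45], P' = [146/5 226/15; 226/15 371/45]
step 1: x' = [-4301/1641, -4561/1641], P' = [46006/547 23852/547; 23852/547 25243/1094]
step 2: x' = [-3645656/632773, -7324271/1898319], P' = [57737874/632773 29941326/632773; 29941326/632773 15822150/632773]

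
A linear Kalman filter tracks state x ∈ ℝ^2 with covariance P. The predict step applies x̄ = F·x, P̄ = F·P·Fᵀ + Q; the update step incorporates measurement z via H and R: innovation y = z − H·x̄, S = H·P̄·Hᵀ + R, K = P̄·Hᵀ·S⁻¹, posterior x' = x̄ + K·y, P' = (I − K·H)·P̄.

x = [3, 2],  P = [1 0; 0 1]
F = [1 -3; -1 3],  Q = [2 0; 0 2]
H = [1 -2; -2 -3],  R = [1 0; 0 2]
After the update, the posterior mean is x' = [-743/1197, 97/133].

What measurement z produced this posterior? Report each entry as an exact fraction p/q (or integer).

x̄ = F·x = [-3, 3]
P̄ = F·P·Fᵀ + Q = [12 -10; -10 12]
S = H·P̄·Hᵀ + R = [101 38; 38 38]
K = P̄·Hᵀ·S⁻¹ = [26/63 -305/1197; -2/7 -18/133]
x' − x̄ = [2848/1197, -302/133] = K·y
y = (KᵀK)⁻¹·Kᵀ·(x' − x̄) = [7, 2]
z = y + H·x̄ = [7, 2] + [-9, -3] = [-2, -1]

z = [-2, -1]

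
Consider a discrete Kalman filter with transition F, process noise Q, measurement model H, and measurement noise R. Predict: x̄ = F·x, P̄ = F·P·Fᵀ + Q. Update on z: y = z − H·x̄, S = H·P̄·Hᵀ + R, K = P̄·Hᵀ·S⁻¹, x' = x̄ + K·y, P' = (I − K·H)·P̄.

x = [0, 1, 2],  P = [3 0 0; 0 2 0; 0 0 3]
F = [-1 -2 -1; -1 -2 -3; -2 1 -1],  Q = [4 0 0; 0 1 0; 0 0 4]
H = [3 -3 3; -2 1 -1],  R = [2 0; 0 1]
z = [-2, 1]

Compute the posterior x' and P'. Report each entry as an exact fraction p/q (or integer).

x̄ = F·x = [-4, -8, -1]
P̄ = F·P·Fᵀ + Q = [18 20 5; 20 39 11; 5 11 21]
y = z − H·x̄ = [-11, 0]
S = H·P̄·Hᵀ + R = [236 -87; -87 51]
K = P̄·Hᵀ·S⁻¹ = [-456/1489 -1391/1489; -756/1489 -1640/1489; 185/1489 -805/4467]
x' = x̄ + K·y = [-940/1489, -3596/1489, -3524/1489]
P' = (I − K·H)·P̄ = [1695/1489 2144/1489 145/1489; 2144/1489 20247/1489 17599/1489; 145/1489 17599/1489 52732/4467]

x' = [-940/1489, -3596/1489, -3524/1489]
P' = [1695/1489 2144/1489 145/1489; 2144/1489 20247/1489 17599/1489; 145/1489 17599/1489 52732/4467]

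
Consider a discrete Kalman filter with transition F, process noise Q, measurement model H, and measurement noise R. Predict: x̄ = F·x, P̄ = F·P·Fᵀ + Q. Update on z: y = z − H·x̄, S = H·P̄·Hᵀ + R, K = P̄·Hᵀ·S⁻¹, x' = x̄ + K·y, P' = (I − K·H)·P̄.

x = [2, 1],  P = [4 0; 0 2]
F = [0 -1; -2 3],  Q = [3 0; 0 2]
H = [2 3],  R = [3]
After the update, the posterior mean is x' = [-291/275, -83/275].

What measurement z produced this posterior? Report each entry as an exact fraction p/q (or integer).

z = [-3]

x̄ = F·x = [-1, -1]
P̄ = F·P·Fᵀ + Q = [5 -6; -6 36]
S = H·P̄·Hᵀ + R = [275]
K = P̄·Hᵀ·S⁻¹ = [-8/275; 96/275]
x' − x̄ = [-16/275, 192/275] = K·y
y = (KᵀK)⁻¹·Kᵀ·(x' − x̄) = [2]
z = y + H·x̄ = [2] + [-5] = [-3]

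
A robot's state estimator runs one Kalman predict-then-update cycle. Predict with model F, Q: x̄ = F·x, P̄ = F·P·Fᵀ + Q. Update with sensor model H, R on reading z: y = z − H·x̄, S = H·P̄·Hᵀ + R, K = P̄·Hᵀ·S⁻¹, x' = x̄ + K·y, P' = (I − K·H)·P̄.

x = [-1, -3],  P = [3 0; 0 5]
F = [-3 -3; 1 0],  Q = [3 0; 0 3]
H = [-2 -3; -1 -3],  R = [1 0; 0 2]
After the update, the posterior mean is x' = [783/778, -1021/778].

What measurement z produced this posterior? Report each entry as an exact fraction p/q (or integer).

z = [2, 3]

x̄ = F·x = [12, -1]
P̄ = F·P·Fᵀ + Q = [75 -9; -9 6]
S = H·P̄·Hᵀ + R = [247 123; 123 77]
K = P̄·Hᵀ·S⁻¹ = [-3567/3890 3273/3890; 1107/3890 -2223/3890]
x' − x̄ = [-8553/778, -243/778] = K·y
y = (KᵀK)⁻¹·Kᵀ·(x' − x̄) = [23, 12]
z = y + H·x̄ = [23, 12] + [-21, -9] = [2, 3]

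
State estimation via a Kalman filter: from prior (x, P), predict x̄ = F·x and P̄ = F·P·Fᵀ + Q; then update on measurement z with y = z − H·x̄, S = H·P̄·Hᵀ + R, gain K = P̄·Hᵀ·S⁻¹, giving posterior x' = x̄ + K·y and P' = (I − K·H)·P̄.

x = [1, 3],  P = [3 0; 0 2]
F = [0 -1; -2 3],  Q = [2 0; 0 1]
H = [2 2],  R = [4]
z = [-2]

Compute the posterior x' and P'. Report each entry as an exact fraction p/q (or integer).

x̄ = F·x = [-3, 7]
P̄ = F·P·Fᵀ + Q = [4 -6; -6 31]
y = z − H·x̄ = [-10]
S = H·P̄·Hᵀ + R = [96]
K = P̄·Hᵀ·S⁻¹ = [-1/24; 25/48]
x' = x̄ + K·y = [-31/12, 43/24]
P' = (I − K·H)·P̄ = [23/6 -47/12; -47/12 119/24]

x' = [-31/12, 43/24]
P' = [23/6 -47/12; -47/12 119/24]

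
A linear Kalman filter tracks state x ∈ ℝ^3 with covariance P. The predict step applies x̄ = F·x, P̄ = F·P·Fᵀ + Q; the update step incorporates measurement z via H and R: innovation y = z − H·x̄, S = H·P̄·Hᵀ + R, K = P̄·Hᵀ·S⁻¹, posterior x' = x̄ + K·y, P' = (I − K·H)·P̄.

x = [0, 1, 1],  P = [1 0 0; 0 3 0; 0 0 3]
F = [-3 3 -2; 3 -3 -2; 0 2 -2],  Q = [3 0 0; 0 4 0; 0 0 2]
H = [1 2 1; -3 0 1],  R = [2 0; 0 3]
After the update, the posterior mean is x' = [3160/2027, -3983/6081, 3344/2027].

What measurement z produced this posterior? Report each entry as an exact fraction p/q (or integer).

z = [2, -3]

x̄ = F·x = [1, -5, 0]
P̄ = F·P·Fᵀ + Q = [51 -24 30; -24 52 -6; 30 -6 26]
S = H·P̄·Hᵀ + R = [227 -55; -55 308]
K = P̄·Hᵀ·S⁻¹ = [103/2027 -8702/22297; 2402/6081 1732/6081; 304/2027 -4036/22297]
x' − x̄ = [1133/2027, 26422/6081, 3344/2027] = K·y
y = (KᵀK)⁻¹·Kᵀ·(x' − x̄) = [11, 0]
z = y + H·x̄ = [11, 0] + [-9, -3] = [2, -3]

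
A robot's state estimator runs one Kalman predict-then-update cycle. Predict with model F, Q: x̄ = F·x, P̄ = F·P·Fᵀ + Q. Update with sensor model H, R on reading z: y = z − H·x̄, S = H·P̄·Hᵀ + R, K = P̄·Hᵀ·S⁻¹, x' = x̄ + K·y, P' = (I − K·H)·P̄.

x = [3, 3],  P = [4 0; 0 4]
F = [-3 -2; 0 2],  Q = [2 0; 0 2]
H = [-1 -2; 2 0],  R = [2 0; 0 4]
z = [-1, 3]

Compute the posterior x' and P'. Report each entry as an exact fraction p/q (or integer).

x̄ = F·x = [-15, 6]
P̄ = F·P·Fᵀ + Q = [54 -16; -16 18]
y = z − H·x̄ = [-4, 33]
S = H·P̄·Hᵀ + R = [64 -44; -44 220]
K = P̄·Hᵀ·S⁻¹ = [-1/138 743/1518; -11/23 -61/253]
x' = x̄ + K·y = [163/138, -1/23]
P' = (I − K·H)·P̄ = [743/759 -122/253; -122/253 182/253]

x' = [163/138, -1/23]
P' = [743/759 -122/253; -122/253 182/253]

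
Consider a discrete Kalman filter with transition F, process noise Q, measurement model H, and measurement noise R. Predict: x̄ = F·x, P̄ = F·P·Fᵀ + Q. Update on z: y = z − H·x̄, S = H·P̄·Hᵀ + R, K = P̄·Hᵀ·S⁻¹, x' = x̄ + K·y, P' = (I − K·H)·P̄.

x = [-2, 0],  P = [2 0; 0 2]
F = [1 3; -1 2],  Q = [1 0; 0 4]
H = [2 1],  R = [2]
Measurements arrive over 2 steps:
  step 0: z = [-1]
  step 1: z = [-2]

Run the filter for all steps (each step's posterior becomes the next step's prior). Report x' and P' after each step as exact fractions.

step 0: x̄ = F·x = [-2, 2]
step 0: P̄ = F·P·Fᵀ + Q = [21 10; 10 14]
step 0: y = z − H·x̄ = [1]
step 0: S = H·P̄·Hᵀ + R = [140]
step 0: K = P̄·Hᵀ·S⁻¹ = [13/35; 17/70]
step 0: x' = x̄ + K·y = [-57/35, 157/70]
step 0: P' = (I − K·H)·P̄ = [59/35 -92/35; -92/35 201/35]
step 1: x̄ = F·x = [51/10, 214/35]
step 1: P̄ = F·P·Fᵀ + Q = [193/5 177/5; 177/5 1371/35]
step 1: y = z − H·x̄ = [-641/35]
step 1: S = H·P̄·Hᵀ + R = [11801/35]
step 1: K = P̄·Hᵀ·S⁻¹ = [3941/11801; 3849/11801]
step 1: x' = x̄ + K·y = [-23983/23602, 1663/11801]
step 1: P' = (I − K·H)·P̄ = [11762/11801 -15642/11801; -15642/11801 38982/11801]

step 0: x' = [-57/35, 157/70], P' = [59/35 -92/35; -92/35 201/35]
step 1: x' = [-23983/23602, 1663/11801], P' = [11762/11801 -15642/11801; -15642/11801 38982/11801]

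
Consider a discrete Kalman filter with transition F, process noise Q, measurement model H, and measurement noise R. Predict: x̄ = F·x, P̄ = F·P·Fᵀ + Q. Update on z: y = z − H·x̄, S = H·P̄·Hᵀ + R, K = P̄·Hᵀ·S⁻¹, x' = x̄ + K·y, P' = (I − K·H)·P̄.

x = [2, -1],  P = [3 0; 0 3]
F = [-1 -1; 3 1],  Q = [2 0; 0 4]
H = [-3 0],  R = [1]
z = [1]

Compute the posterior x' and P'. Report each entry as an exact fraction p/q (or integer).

x̄ = F·x = [-1, 5]
P̄ = F·P·Fᵀ + Q = [8 -12; -12 34]
y = z − H·x̄ = [-2]
S = H·P̄·Hᵀ + R = [73]
K = P̄·Hᵀ·S⁻¹ = [-24/73; 36/73]
x' = x̄ + K·y = [-25/73, 293/73]
P' = (I − K·H)·P̄ = [8/73 -12/73; -12/73 1186/73]

x' = [-25/73, 293/73]
P' = [8/73 -12/73; -12/73 1186/73]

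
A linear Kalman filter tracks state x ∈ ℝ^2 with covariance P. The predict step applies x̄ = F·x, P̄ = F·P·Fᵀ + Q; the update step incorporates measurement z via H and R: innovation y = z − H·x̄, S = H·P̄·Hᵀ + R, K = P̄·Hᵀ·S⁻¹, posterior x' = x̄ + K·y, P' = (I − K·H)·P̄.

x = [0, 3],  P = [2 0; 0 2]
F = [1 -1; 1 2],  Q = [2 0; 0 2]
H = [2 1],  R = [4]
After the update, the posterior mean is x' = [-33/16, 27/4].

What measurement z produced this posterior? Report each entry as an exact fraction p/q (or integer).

z = [3]

x̄ = F·x = [-3, 6]
P̄ = F·P·Fᵀ + Q = [6 -2; -2 12]
S = H·P̄·Hᵀ + R = [32]
K = P̄·Hᵀ·S⁻¹ = [5/16; 1/4]
x' − x̄ = [15/16, 3/4] = K·y
y = (KᵀK)⁻¹·Kᵀ·(x' − x̄) = [3]
z = y + H·x̄ = [3] + [0] = [3]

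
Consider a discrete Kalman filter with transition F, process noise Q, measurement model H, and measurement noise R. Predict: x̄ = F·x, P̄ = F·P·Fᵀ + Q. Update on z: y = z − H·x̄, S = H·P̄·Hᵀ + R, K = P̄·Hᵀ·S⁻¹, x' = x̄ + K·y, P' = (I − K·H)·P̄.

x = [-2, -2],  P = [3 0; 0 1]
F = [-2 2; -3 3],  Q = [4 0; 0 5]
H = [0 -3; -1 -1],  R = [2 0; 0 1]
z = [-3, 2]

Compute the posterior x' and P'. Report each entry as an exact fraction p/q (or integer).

x̄ = F·x = [0, 0]
P̄ = F·P·Fᵀ + Q = [20 24; 24 41]
y = z − H·x̄ = [-3, 2]
S = H·P̄·Hᵀ + R = [371 195; 195 110]
K = P̄·Hᵀ·S⁻¹ = [132/557 -2284/2785; -171/557 -26/557]
x' = x̄ + K·y = [-6548/2785, 461/557]
P' = (I − K·H)·P̄ = [2724/2785 -88/557; -88/557 114/557]

x' = [-6548/2785, 461/557]
P' = [2724/2785 -88/557; -88/557 114/557]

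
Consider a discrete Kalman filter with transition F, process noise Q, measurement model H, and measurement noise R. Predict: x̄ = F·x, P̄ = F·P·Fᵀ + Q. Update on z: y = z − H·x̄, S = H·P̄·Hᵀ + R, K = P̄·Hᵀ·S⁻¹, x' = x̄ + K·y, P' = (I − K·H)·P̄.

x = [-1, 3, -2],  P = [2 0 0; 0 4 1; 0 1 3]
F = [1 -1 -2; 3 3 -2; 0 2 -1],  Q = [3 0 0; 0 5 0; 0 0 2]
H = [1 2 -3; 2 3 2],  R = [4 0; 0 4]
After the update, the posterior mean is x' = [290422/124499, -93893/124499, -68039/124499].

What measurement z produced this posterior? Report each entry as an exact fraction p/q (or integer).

z = [3, 1]

x̄ = F·x = [0, 10, 8]
P̄ = F·P·Fᵀ + Q = [25 2 -5; 2 59 23; -5 23 17]
S = H·P̄·Hᵀ + R = [180 221; 221 963]
K = P̄·Hᵀ·S⁻¹ = [32206/124499 -1444/124499; -1054/124499 29589/124499; -30183/124499 18950/124499]
x' − x̄ = [290422/124499, -1338883/124499, -1064031/124499] = K·y
y = (KᵀK)⁻¹·Kᵀ·(x' − x̄) = [7, -45]
z = y + H·x̄ = [7, -45] + [-4, 46] = [3, 1]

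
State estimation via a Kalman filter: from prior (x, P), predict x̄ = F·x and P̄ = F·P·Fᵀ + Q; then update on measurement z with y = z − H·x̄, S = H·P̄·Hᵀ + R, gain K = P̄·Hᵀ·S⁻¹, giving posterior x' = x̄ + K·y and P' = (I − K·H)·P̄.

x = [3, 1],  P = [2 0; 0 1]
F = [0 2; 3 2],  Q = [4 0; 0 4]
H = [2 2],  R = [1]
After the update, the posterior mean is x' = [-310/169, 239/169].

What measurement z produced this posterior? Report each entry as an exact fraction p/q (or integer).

x̄ = F·x = [2, 11]
P̄ = F·P·Fᵀ + Q = [8 4; 4 26]
S = H·P̄·Hᵀ + R = [169]
K = P̄·Hᵀ·S⁻¹ = [24/169; 60/169]
x' − x̄ = [-648/169, -1620/169] = K·y
y = (KᵀK)⁻¹·Kᵀ·(x' − x̄) = [-27]
z = y + H·x̄ = [-27] + [26] = [-1]

z = [-1]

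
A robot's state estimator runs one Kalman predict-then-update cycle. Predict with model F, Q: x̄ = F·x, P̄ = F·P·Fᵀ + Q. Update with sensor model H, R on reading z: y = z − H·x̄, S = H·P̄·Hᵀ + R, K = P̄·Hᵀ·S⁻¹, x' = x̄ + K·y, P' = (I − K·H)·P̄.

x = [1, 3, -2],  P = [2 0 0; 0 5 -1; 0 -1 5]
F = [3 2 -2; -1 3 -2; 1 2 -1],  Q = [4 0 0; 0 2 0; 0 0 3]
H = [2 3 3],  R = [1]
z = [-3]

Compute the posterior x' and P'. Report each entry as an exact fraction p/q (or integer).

x' = [1619/1639, -2688/1639, -15/1639]
P' = [23138/1639 -15498/1639 144/1639; -15498/1639 14661/1639 -4248/1639; 144/1639 -4248/1639 8411/3278]

x̄ = F·x = [13, 12, 9]
P̄ = F·P·Fᵀ + Q = [70 54 42; 54 81 45; 42 45 34]
y = z − H·x̄ = [-92]
S = H·P̄·Hᵀ + R = [3278]
K = P̄·Hᵀ·S⁻¹ = [214/1639; 243/1639; 321/3278]
x' = x̄ + K·y = [1619/1639, -2688/1639, -15/1639]
P' = (I − K·H)·P̄ = [23138/1639 -15498/1639 144/1639; -15498/1639 14661/1639 -4248/1639; 144/1639 -4248/1639 8411/3278]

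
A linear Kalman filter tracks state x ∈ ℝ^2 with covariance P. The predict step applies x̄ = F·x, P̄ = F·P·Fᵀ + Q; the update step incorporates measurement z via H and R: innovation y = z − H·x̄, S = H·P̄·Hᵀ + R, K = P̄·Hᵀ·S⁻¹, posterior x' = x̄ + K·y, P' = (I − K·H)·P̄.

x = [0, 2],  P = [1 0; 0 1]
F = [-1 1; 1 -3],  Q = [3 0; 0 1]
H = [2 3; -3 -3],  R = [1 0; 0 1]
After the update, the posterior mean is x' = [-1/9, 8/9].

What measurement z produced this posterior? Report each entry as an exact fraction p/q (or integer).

x̄ = F·x = [2, -6]
P̄ = F·P·Fᵀ + Q = [5 -4; -4 11]
S = H·P̄·Hᵀ + R = [72 -69; -69 73]
K = P̄·Hᵀ·S⁻¹ = [-353/495 -118/165; 376/495 71/165]
x' − x̄ = [-19/9, 62/9] = K·y
y = (KᵀK)⁻¹·Kᵀ·(x' − x̄) = [17, -14]
z = y + H·x̄ = [17, -14] + [-14, 12] = [3, -2]

z = [3, -2]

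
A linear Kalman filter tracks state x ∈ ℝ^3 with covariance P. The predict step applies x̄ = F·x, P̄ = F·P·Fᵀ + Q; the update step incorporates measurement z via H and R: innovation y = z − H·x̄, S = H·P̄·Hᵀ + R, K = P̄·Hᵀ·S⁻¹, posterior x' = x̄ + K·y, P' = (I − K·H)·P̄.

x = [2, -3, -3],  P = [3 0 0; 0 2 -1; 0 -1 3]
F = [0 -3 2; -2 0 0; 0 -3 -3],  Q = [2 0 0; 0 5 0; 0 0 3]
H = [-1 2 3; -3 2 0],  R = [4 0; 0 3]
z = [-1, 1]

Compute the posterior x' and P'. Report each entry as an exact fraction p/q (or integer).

x' = [-561301/137139, -15672/2689, 110960/45713]
P' = [859201/137139 24056/2689 -174851/45713; 24056/2689 36261/2689 -15942/2689; -174851/45713 -15942/2689 140787/45713]

x̄ = F·x = [3, -4, 18]
P̄ = F·P·Fᵀ + Q = [44 0 -3; 0 17 0; -3 0 30]
y = z − H·x̄ = [-44, 18]
S = H·P̄·Hᵀ + R = [404 227; 227 467]
K = P̄·Hᵀ·S⁻¹ = [5213/137139 -41297/137139; 160/2689 118/2689; 13796/45713 -5825/45713]
x' = x̄ + K·y = [-561301/137139, -15672/2689, 110960/45713]
P' = (I − K·H)·P̄ = [859201/137139 24056/2689 -174851/45713; 24056/2689 36261/2689 -15942/2689; -174851/45713 -15942/2689 140787/45713]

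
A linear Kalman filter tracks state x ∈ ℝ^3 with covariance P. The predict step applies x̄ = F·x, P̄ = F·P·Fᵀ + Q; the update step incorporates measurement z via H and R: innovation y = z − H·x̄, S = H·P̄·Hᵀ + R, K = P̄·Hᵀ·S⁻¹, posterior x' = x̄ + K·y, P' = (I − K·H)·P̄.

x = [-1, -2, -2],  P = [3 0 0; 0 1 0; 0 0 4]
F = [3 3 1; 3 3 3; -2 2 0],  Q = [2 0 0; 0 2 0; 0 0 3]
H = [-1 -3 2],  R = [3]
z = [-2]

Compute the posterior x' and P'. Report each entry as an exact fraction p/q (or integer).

x̄ = F·x = [-11, -15, -2]
P̄ = F·P·Fᵀ + Q = [42 48 -12; 48 74 -12; -12 -12 19]
y = z − H·x̄ = [-54]
S = H·P̄·Hᵀ + R = [1267]
K = P̄·Hᵀ·S⁻¹ = [-30/181; -42/181; 86/1267]
x' = x̄ + K·y = [-371/181, -447/181, -7178/1267]
P' = (I − K·H)·P̄ = [1302/181 -132/181 408/181; -132/181 1046/181 1440/181; 408/181 1440/181 16677/1267]

x' = [-371/181, -447/181, -7178/1267]
P' = [1302/181 -132/181 408/181; -132/181 1046/181 1440/181; 408/181 1440/181 16677/1267]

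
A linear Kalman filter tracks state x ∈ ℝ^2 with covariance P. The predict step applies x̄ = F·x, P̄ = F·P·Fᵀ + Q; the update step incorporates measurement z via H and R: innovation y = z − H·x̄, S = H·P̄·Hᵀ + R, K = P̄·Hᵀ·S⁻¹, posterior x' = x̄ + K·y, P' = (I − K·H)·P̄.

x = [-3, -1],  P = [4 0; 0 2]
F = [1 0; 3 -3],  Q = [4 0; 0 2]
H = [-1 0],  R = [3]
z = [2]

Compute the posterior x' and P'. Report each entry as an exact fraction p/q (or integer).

x̄ = F·x = [-3, -6]
P̄ = F·P·Fᵀ + Q = [8 12; 12 56]
y = z − H·x̄ = [-1]
S = H·P̄·Hᵀ + R = [11]
K = P̄·Hᵀ·S⁻¹ = [-8/11; -12/11]
x' = x̄ + K·y = [-25/11, -54/11]
P' = (I − K·H)·P̄ = [24/11 36/11; 36/11 472/11]

x' = [-25/11, -54/11]
P' = [24/11 36/11; 36/11 472/11]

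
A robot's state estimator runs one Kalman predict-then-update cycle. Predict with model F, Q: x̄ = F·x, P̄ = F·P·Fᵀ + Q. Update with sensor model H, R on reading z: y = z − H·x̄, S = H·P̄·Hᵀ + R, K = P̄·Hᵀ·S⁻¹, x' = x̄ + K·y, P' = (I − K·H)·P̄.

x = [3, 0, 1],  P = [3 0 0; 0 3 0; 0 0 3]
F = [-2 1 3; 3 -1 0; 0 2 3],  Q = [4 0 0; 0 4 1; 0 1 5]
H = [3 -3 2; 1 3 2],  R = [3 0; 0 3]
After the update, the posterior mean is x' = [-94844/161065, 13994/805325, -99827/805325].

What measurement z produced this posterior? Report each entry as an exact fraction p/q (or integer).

z = [-2, -1]

x̄ = F·x = [-3, 9, 3]
P̄ = F·P·Fᵀ + Q = [46 -21 33; -21 34 -5; 33 -5 44]
S = H·P̄·Hᵀ + R = [1733 146; 146 477]
K = P̄·Hᵀ·S⁻¹ = [24041/161065 9187/161065; -93841/805325 148593/805325; 80878/805325 154206/805325]
x' − x̄ = [388351/161065, -7233931/805325, -2515802/805325] = K·y
y = (KᵀK)⁻¹·Kᵀ·(x' − x̄) = [28, -31]
z = y + H·x̄ = [28, -31] + [-30, 30] = [-2, -1]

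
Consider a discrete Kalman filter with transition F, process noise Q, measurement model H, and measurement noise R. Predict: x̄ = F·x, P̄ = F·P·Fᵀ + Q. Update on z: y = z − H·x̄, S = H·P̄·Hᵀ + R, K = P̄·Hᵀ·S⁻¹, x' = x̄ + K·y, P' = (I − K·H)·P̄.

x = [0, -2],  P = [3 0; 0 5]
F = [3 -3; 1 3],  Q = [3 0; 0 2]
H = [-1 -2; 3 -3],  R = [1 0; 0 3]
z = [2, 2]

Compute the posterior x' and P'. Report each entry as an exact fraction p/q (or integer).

x' = [-4716/22327, -20018/22327]
P' = [5751/22327 806/22327; 806/22327 9866/66981]

x̄ = F·x = [6, -6]
P̄ = F·P·Fᵀ + Q = [75 -36; -36 50]
y = z − H·x̄ = [-4, -34]
S = H·P̄·Hᵀ + R = [132 183; 183 1776]
K = P̄·Hᵀ·S⁻¹ = [-7363/22327 4945/22327; -22150/66981 -7448/66981]
x' = x̄ + K·y = [-4716/22327, -20018/22327]
P' = (I − K·H)·P̄ = [5751/22327 806/22327; 806/22327 9866/66981]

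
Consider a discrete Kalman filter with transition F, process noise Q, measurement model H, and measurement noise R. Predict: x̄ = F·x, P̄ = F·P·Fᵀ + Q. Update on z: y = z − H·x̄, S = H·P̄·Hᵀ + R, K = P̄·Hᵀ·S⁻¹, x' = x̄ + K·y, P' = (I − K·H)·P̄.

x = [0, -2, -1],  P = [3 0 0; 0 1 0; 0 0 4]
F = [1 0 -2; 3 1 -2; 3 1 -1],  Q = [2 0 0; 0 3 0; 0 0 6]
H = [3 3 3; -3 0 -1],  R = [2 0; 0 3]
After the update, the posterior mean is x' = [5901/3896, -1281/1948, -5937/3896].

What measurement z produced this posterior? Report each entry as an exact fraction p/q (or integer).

z = [-2, -3]

x̄ = F·x = [2, 0, -1]
P̄ = F·P·Fᵀ + Q = [21 25 17; 25 47 36; 17 36 38]
S = H·P̄·Hᵀ + R = [2360 -840; -840 332]
K = P̄·Hᵀ·S⁻¹ = [-1113/19480 -751/1948; 1791/9740 255/1948; 3969/19480 241/974]
x' − x̄ = [-1891/3896, -1281/1948, -2041/3896] = K·y
y = (KᵀK)⁻¹·Kᵀ·(x' − x̄) = [-5, 2]
z = y + H·x̄ = [-5, 2] + [3, -5] = [-2, -3]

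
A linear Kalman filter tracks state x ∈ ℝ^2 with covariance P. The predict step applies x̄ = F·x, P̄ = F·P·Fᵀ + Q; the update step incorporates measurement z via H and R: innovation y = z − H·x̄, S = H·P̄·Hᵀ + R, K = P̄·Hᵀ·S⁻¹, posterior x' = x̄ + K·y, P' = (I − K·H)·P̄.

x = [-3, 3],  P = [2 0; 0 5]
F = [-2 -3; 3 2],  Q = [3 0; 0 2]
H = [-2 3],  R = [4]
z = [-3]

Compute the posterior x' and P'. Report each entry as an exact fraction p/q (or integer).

x' = [-3, -3]
P' = [161/39 32/13; 32/13 172/91]

x̄ = F·x = [-3, -3]
P̄ = F·P·Fᵀ + Q = [56 -42; -42 40]
y = z − H·x̄ = [0]
S = H·P̄·Hᵀ + R = [1092]
K = P̄·Hᵀ·S⁻¹ = [-17/78; 17/91]
x' = x̄ + K·y = [-3, -3]
P' = (I − K·H)·P̄ = [161/39 32/13; 32/13 172/91]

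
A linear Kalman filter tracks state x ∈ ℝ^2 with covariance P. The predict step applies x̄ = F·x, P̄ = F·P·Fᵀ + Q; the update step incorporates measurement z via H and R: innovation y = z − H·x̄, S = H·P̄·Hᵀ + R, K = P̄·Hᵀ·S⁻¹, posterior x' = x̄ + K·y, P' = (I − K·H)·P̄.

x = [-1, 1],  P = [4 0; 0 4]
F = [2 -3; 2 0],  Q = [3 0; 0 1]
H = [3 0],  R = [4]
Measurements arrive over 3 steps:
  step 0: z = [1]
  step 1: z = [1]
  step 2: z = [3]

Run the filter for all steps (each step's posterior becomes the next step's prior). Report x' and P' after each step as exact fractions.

step 0: x̄ = F·x = [-5, -2]
step 0: P̄ = F·P·Fᵀ + Q = [55 16; 16 17]
step 0: y = z − H·x̄ = [16]
step 0: S = H·P̄·Hᵀ + R = [499]
step 0: K = P̄·Hᵀ·S⁻¹ = [165/499; 48/499]
step 0: x' = x̄ + K·y = [145/499, -230/499]
step 0: P' = (I − K·H)·P̄ = [220/499 64/499; 64/499 6179/499]
step 1: x̄ = F·x = [980/499, 290/499]
step 1: P̄ = F·P·Fᵀ + Q = [57220/499 496/499; 496/499 1379/499]
step 1: y = z − H·x̄ = [-2441/499]
step 1: S = H·P̄·Hᵀ + R = [516976/499]
step 1: K = P̄·Hᵀ·S⁻¹ = [42915/129244; 93/32311]
step 1: x' = x̄ + K·y = [43895/129244, 18323/32311]
step 1: P' = (I − K·H)·P̄ = [14305/32311 124/32311; 124/32311 89015/32311]
step 2: x̄ = F·x = [-66043/64622, 43895/64622]
step 2: P̄ = F·P·Fᵀ + Q = [953800/32311 56476/32311; 56476/32311 89531/32311]
step 2: y = z − H·x̄ = [391995/64622]
step 2: S = H·P̄·Hᵀ + R = [8713444/32311]
step 2: K = P̄·Hᵀ·S⁻¹ = [715350/2178361; 42357/2178361]
step 2: x' = x̄ + K·y = [4226057/4356722, 1736605/2178361]
step 2: P' = (I − K·H)·P̄ = [953800/2178361 56476/2178361; 56476/2178361 5813945/2178361]

step 0: x' = [145/499, -230/499], P' = [220/499 64/499; 64/499 6179/499]
step 1: x' = [43895/129244, 18323/32311], P' = [14305/32311 124/32311; 124/32311 89015/32311]
step 2: x' = [4226057/4356722, 1736605/2178361], P' = [953800/2178361 56476/2178361; 56476/2178361 5813945/2178361]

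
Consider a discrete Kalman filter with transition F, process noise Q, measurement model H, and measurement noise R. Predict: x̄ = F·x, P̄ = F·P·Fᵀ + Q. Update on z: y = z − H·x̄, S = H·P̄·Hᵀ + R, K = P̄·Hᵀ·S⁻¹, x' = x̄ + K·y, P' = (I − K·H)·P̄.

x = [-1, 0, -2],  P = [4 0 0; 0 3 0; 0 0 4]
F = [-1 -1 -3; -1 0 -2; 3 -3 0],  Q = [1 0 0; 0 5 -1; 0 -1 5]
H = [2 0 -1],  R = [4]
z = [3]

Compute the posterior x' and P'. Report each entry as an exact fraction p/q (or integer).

x' = [21/10, 167/130, 64/65]
P' = [243/20 77/20 229/10; 77/20 1739/260 863/130; 229/10 863/130 3051/65]

x̄ = F·x = [7, 5, -3]
P̄ = F·P·Fᵀ + Q = [44 28 -3; 28 25 -13; -3 -13 68]
y = z − H·x̄ = [-14]
S = H·P̄·Hᵀ + R = [260]
K = P̄·Hᵀ·S⁻¹ = [7/20; 69/260; -37/130]
x' = x̄ + K·y = [21/10, 167/130, 64/65]
P' = (I − K·H)·P̄ = [243/20 77/20 229/10; 77/20 1739/260 863/130; 229/10 863/130 3051/65]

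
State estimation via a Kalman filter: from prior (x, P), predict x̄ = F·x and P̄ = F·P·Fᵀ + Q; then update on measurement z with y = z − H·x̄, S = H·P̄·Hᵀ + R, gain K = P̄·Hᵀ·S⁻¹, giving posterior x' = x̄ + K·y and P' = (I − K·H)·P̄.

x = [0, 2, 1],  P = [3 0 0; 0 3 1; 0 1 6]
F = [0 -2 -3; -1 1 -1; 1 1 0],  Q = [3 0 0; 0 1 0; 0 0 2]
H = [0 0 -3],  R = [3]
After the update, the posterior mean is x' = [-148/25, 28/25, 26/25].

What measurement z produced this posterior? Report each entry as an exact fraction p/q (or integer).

z = [-3]

x̄ = F·x = [-7, 1, 2]
P̄ = F·P·Fᵀ + Q = [81 11 -9; 11 11 -1; -9 -1 8]
S = H·P̄·Hᵀ + R = [75]
K = P̄·Hᵀ·S⁻¹ = [9/25; 1/25; -8/25]
x' − x̄ = [27/25, 3/25, -24/25] = K·y
y = (KᵀK)⁻¹·Kᵀ·(x' − x̄) = [3]
z = y + H·x̄ = [3] + [-6] = [-3]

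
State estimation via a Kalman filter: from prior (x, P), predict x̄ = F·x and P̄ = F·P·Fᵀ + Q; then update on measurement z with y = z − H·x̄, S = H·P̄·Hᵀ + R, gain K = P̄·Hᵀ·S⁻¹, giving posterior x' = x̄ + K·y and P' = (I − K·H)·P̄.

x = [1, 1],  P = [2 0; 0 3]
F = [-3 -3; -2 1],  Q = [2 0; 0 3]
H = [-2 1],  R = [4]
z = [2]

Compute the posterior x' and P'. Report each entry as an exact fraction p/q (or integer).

x' = [-345/194, -133/97]
P' = [837/194 655/97; 655/97 1326/97]

x̄ = F·x = [-6, -1]
P̄ = F·P·Fᵀ + Q = [47 3; 3 14]
y = z − H·x̄ = [-9]
S = H·P̄·Hᵀ + R = [194]
K = P̄·Hᵀ·S⁻¹ = [-91/194; 4/97]
x' = x̄ + K·y = [-345/194, -133/97]
P' = (I − K·H)·P̄ = [837/194 655/97; 655/97 1326/97]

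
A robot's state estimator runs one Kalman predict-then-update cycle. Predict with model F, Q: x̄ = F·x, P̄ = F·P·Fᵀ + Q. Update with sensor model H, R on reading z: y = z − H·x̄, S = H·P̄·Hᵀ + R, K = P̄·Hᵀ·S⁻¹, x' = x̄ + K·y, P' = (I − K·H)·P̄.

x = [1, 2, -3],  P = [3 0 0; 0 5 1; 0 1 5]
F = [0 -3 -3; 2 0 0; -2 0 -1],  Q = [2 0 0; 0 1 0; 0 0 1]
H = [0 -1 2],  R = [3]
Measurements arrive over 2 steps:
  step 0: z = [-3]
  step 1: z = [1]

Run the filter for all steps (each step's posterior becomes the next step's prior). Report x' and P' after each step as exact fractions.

step 0: x̄ = F·x = [3, 2, 1]
step 0: P̄ = F·P·Fᵀ + Q = [110 0 18; 0 13 -12; 18 -12 18]
step 0: y = z − H·x̄ = [-3]
step 0: S = H·P̄·Hᵀ + R = [136]
step 0: K = P̄·Hᵀ·S⁻¹ = [9/34; -37/136; 6/17]
step 0: x' = x̄ + K·y = [75/34, 383/136, -1/17]
step 0: P' = (I − K·H)·P̄ = [1708/17 333/34 90/17; 333/34 399/136 18/17; 90/17 18/17 18/17]
step 1: x̄ = F·x = [-1125/136, 75/17, -74/17]
step 1: P̄ = F·P·Fᵀ + Q = [7751/136 -1539/17 1647/17; -1539/17 6849/17 -7012/17; 1647/17 -7012/17 7227/17]
step 1: y = z − H·x̄ = [240/17]
step 1: S = H·P̄·Hᵀ + R = [63856/17]
step 1: K = P̄·Hᵀ·S⁻¹ = [4833/63856; -20873/63856; 10733/31928]
step 1: x' = x̄ + K·y = [-229995/31928, -810/3991, 1568/3991]
step 1: P' = (I − K·H)·P̄ = [2265329/63856 153225/63856 41931/31928; 153225/63856 98095/63856 8869/31928; 41931/31928 8869/31928 10267/15964]

step 0: x' = [75/34, 383/136, -1/17], P' = [1708/17 333/34 90/17; 333/34 399/136 18/17; 90/17 18/17 18/17]
step 1: x' = [-229995/31928, -810/3991, 1568/3991], P' = [2265329/63856 153225/63856 41931/31928; 153225/63856 98095/63856 8869/31928; 41931/31928 8869/31928 10267/15964]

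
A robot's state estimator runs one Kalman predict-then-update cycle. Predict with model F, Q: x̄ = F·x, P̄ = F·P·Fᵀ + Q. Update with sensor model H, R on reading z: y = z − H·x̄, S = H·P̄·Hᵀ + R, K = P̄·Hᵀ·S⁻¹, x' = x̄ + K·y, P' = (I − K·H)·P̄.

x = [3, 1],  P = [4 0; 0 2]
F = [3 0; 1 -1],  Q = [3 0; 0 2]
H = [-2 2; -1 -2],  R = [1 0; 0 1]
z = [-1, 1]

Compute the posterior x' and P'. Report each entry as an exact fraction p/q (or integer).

x̄ = F·x = [9, 2]
P̄ = F·P·Fᵀ + Q = [39 12; 12 8]
y = z − H·x̄ = [13, 14]
S = H·P̄·Hᵀ + R = [93 70; 70 120]
K = P̄·Hᵀ·S⁻¹ = [-207/626 -2079/6260; 50/313 -511/1565]
x' = x̄ + K·y = [81/1565, -774/1565]
P' = (I − K·H)·P̄ = [1383/6260 87/1565; 87/1565 212/1565]

x' = [81/1565, -774/1565]
P' = [1383/6260 87/1565; 87/1565 212/1565]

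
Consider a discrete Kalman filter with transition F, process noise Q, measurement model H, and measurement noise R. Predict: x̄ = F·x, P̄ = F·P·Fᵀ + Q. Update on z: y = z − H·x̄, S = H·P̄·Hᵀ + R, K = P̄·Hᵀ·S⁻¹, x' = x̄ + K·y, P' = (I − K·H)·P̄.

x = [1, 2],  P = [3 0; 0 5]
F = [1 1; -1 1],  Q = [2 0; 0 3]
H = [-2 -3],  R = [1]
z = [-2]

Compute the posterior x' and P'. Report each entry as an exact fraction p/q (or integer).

x' = [155/82, -95/164]
P' = [241/41 -317/82; -317/82 435/164]

x̄ = F·x = [3, 1]
P̄ = F·P·Fᵀ + Q = [10 2; 2 11]
y = z − H·x̄ = [7]
S = H·P̄·Hᵀ + R = [164]
K = P̄·Hᵀ·S⁻¹ = [-13/82; -37/164]
x' = x̄ + K·y = [155/82, -95/164]
P' = (I − K·H)·P̄ = [241/41 -317/82; -317/82 435/164]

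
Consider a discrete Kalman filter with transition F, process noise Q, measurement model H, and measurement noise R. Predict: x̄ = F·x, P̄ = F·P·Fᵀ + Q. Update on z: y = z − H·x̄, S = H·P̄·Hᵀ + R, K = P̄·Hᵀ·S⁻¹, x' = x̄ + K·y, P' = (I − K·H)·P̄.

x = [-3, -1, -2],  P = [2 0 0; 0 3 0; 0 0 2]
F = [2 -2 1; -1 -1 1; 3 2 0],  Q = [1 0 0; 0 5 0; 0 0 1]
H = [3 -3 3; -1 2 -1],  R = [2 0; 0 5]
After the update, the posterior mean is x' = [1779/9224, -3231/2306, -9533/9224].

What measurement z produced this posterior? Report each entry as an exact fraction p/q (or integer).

z = [2, -1]

x̄ = F·x = [-6, 2, -11]
P̄ = F·P·Fᵀ + Q = [23 4 0; 4 12 -12; 0 -12 31]
S = H·P̄·Hᵀ + R = [740 -306; -306 139]
K = P̄·Hᵀ·S⁻¹ = [3333/9224 3171/4612; 363/2306 665/1153; 1101/9224 -613/4612]
x' − x̄ = [57123/9224, -7843/2306, 91931/9224] = K·y
y = (KᵀK)⁻¹·Kᵀ·(x' − x̄) = [59, -22]
z = y + H·x̄ = [59, -22] + [-57, 21] = [2, -1]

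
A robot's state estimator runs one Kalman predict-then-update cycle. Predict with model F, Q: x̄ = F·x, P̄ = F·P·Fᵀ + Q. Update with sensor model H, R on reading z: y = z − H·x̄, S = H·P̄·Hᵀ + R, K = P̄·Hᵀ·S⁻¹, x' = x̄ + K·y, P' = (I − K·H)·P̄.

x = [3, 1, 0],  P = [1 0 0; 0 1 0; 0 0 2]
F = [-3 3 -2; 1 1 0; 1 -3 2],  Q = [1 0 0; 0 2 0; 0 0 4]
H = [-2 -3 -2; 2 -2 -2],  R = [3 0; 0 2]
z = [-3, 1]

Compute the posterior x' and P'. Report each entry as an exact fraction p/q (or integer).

x̄ = F·x = [-6, 4, 0]
P̄ = F·P·Fᵀ + Q = [27 0 -20; 0 4 -2; -20 -2 22]
y = z − H·x̄ = [-3, 21]
S = H·P̄·Hᵀ + R = [51 -16; -16 358]
K = P̄·Hᵀ·S⁻¹ = [-1754/9001 2285/9001; -1464/9001 -166/9001; -282/9001 -2024/9001]
x' = x̄ + K·y = [-759/9001, 36910/9001, -41658/9001]
P' = (I − K·H)·P̄ = [3681/9001 -4892/9001 6288/9001; -4892/9001 23628/9001 -28354/9001; 6288/9001 -28354/9001 36666/9001]

x' = [-759/9001, 36910/9001, -41658/9001]
P' = [3681/9001 -4892/9001 6288/9001; -4892/9001 23628/9001 -28354/9001; 6288/9001 -28354/9001 36666/9001]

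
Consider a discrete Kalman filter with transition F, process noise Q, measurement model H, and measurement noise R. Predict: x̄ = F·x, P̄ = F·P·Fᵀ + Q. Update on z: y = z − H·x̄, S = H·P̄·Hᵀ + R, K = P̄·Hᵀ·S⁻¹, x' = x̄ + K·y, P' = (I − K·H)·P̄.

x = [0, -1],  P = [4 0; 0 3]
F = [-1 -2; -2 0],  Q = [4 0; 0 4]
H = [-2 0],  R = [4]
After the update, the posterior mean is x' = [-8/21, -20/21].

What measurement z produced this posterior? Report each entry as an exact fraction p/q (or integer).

z = [1]

x̄ = F·x = [2, 0]
P̄ = F·P·Fᵀ + Q = [20 8; 8 20]
S = H·P̄·Hᵀ + R = [84]
K = P̄·Hᵀ·S⁻¹ = [-10/21; -4/21]
x' − x̄ = [-50/21, -20/21] = K·y
y = (KᵀK)⁻¹·Kᵀ·(x' − x̄) = [5]
z = y + H·x̄ = [5] + [-4] = [1]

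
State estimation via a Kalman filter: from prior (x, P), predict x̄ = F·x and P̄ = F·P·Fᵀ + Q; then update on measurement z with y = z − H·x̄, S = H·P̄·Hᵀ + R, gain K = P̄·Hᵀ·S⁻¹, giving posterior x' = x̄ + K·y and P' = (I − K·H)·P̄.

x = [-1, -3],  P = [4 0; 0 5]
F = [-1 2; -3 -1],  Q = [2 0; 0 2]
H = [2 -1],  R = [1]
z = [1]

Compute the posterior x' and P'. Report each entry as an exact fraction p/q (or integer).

x' = [15/14, 177/140]
P' = [57/7 223/14; 223/14 4499/140]

x̄ = F·x = [-5, 6]
P̄ = F·P·Fᵀ + Q = [26 2; 2 43]
y = z − H·x̄ = [17]
S = H·P̄·Hᵀ + R = [140]
K = P̄·Hᵀ·S⁻¹ = [5/14; -39/140]
x' = x̄ + K·y = [15/14, 177/140]
P' = (I − K·H)·P̄ = [57/7 223/14; 223/14 4499/140]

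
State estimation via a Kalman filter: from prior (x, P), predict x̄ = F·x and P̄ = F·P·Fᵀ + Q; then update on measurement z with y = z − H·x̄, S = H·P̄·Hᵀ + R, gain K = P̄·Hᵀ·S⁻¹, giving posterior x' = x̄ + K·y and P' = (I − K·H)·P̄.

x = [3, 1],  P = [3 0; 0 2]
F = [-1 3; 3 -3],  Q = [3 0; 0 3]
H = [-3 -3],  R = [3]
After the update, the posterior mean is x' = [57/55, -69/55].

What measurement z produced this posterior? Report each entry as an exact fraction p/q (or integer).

x̄ = F·x = [0, 6]
P̄ = F·P·Fᵀ + Q = [24 -27; -27 48]
S = H·P̄·Hᵀ + R = [165]
K = P̄·Hᵀ·S⁻¹ = [3/55; -21/55]
x' − x̄ = [57/55, -399/55] = K·y
y = (KᵀK)⁻¹·Kᵀ·(x' − x̄) = [19]
z = y + H·x̄ = [19] + [-18] = [1]

z = [1]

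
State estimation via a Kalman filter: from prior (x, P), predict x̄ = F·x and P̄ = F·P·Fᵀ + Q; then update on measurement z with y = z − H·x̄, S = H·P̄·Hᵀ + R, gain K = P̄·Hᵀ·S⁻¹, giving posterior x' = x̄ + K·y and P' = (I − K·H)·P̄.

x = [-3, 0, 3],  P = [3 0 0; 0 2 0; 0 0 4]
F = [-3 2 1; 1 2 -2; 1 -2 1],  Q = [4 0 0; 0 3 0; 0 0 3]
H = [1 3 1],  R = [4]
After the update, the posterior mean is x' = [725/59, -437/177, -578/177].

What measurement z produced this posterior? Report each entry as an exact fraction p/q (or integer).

z = [2]

x̄ = F·x = [12, -9, 0]
P̄ = F·P·Fᵀ + Q = [43 -9 -13; -9 30 -13; -13 -13 18]
S = H·P̄·Hᵀ + R = [177]
K = P̄·Hᵀ·S⁻¹ = [1/59; 68/177; -34/177]
x' − x̄ = [17/59, 1156/177, -578/177] = K·y
y = (KᵀK)⁻¹·Kᵀ·(x' − x̄) = [17]
z = y + H·x̄ = [17] + [-15] = [2]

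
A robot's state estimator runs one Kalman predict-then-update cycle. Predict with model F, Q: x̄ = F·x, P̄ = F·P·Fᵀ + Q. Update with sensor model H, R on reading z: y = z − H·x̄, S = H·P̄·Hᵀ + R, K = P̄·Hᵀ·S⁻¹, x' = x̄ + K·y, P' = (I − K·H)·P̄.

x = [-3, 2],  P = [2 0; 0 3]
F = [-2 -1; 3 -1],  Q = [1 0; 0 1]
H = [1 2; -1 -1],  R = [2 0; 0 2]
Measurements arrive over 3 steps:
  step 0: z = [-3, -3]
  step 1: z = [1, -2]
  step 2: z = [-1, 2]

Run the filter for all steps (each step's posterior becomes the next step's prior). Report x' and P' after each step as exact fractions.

step 0: x̄ = F·x = [4, -11]
step 0: P̄ = F·P·Fᵀ + Q = [12 -9; -9 22]
step 0: y = z − H·x̄ = [15, -10]
step 0: S = H·P̄·Hᵀ + R = [66 -29; -29 18]
step 0: K = P̄·Hᵀ·S⁻¹ = [-195/347 -372/347; 253/347 157/347]
step 0: x' = x̄ + K·y = [2183/347, -1592/347]
step 0: P' = (I − K·H)·P̄ = [1878/347 -1134/347; -1134/347 820/347]
step 1: x̄ = F·x = [-2774/347, 8141/347]
step 1: P̄ = F·P·Fᵀ + Q = [4143/347 -9314/347; -9314/347 24873/347]
step 1: y = z − H·x̄ = [-13161/347, 4673/347]
step 1: S = H·P̄·Hᵀ + R = [67073/347 -25947/347; -25947/347 11082/347]
step 1: K = P̄·Hᵀ·S⁻¹ = [-25313/67297 -83596/201891; 42611/67297 15851/201891]
step 1: x' = x̄ + K·y = [140471/201891, 101603/201891]
step 1: P' = (I − K·H)·P̄ = [486262/201891 -319070/201891; -319070/201891 287368/201891]
step 2: x̄ = F·x = [-127515/67297, 319810/201891]
step 2: P̄ = F·P·Fᵀ + Q = [386009/67297 -770378/67297; -770378/67297 6780037/201891]
step 2: y = z − H·x̄ = [-458966/201891, 341047/201891]
step 2: S = H·P̄·Hᵀ + R = [19437421/201891 -7784699/201891; -7784699/201891 3719578/201891]
step 2: K = P̄·Hᵀ·S⁻¹ = [-19361555/57939507 -22559932/57939507; 3881217/6437723 388363/6437723]
step 2: x' = x̄ + K·y = [-103878679/57939507, 2030559/6437723]
step 2: P' = (I − K·H)·P̄ = [128962838/57939507 -9315886/6437723; -9315886/6437723 8539160/6437723]

step 0: x' = [2183/347, -1592/347], P' = [1878/347 -1134/347; -1134/347 820/347]
step 1: x' = [140471/201891, 101603/201891], P' = [486262/201891 -319070/201891; -319070/201891 287368/201891]
step 2: x' = [-103878679/57939507, 2030559/6437723], P' = [128962838/57939507 -9315886/6437723; -9315886/6437723 8539160/6437723]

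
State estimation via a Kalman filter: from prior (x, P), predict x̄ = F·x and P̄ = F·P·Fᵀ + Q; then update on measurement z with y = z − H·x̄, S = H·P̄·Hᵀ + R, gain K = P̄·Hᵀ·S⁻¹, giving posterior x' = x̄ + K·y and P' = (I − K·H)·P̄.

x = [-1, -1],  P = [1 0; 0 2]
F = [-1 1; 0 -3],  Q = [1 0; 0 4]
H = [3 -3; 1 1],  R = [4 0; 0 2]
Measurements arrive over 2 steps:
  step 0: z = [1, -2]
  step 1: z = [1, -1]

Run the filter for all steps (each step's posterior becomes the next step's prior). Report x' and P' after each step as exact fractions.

step 0: x̄ = F·x = [0, 3]
step 0: P̄ = F·P·Fᵀ + Q = [4 -6; -6 22]
step 0: y = z − H·x̄ = [10, -5]
step 0: S = H·P̄·Hᵀ + R = [346 -54; -54 16]
step 0: K = P̄·Hᵀ·S⁻¹ = [93/655 232/655; -24/131 50/131]
step 0: x' = x̄ + K·y = [-46/131, -97/131]
step 0: P' = (I − K·H)·P̄ = [294/655 34/131; 34/131 66/131]
step 1: x̄ = F·x = [-51/131, 291/131]
step 1: P̄ = F·P·Fᵀ + Q = [939/655 -96/131; -96/131 1118/131]
step 1: y = z − H·x̄ = [1157/131, -371/131]
step 1: S = H·P̄·Hᵀ + R = [70021/655 -13953/655; -13953/655 6879/655]
step 1: K = P̄·Hᵀ·S⁻¹ = [9081/73025 23292/73025; -13732/73025 79178/219075]
step 1: x' = x̄ + K·y = [-2838/14605, -20287/43815]
step 1: P' = (I − K·H)·P̄ = [29346/73025 17238/73025; 17238/73025 106642/219075]

step 0: x' = [-46/131, -97/131], P' = [294/655 34/131; 34/131 66/131]
step 1: x' = [-2838/14605, -20287/43815], P' = [29346/73025 17238/73025; 17238/73025 106642/219075]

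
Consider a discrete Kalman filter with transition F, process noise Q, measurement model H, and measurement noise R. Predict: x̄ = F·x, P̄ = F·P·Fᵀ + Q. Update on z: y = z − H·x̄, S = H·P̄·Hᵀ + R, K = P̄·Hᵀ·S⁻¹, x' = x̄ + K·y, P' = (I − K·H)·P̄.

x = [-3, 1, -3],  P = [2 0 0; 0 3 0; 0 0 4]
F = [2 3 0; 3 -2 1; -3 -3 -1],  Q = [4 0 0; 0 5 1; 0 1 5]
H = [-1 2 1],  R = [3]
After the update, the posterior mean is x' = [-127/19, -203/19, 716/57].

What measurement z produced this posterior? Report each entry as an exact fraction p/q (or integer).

x̄ = F·x = [-3, -14, 9]
P̄ = F·P·Fᵀ + Q = [39 -6 -39; -6 39 -3; -39 -3 54]
S = H·P̄·Hᵀ + R = [342]
K = P̄·Hᵀ·S⁻¹ = [-5/19; 9/38; 29/114]
x' − x̄ = [-70/19, 63/19, 203/57] = K·y
y = (KᵀK)⁻¹·Kᵀ·(x' − x̄) = [14]
z = y + H·x̄ = [14] + [-16] = [-2]

z = [-2]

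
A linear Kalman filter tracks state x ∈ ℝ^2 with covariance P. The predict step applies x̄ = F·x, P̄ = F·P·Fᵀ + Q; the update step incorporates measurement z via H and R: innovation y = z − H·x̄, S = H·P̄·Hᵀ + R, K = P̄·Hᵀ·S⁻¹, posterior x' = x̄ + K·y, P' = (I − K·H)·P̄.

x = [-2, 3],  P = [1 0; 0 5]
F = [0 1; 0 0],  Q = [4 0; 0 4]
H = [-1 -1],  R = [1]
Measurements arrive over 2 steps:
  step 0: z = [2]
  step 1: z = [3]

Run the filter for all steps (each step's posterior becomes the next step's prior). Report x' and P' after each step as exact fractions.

step 0: x' = [-3/14, -10/7], P' = [45/14 -18/7; -18/7 20/7]
step 1: x' = [-194/83, -44/83], P' = [240/83 -192/83; -192/83 220/83]

step 0: x̄ = F·x = [3, 0]
step 0: P̄ = F·P·Fᵀ + Q = [9 0; 0 4]
step 0: y = z − H·x̄ = [5]
step 0: S = H·P̄·Hᵀ + R = [14]
step 0: K = P̄·Hᵀ·S⁻¹ = [-9/14; -2/7]
step 0: x' = x̄ + K·y = [-3/14, -10/7]
step 0: P' = (I − K·H)·P̄ = [45/14 -18/7; -18/7 20/7]
step 1: x̄ = F·x = [-10/7, 0]
step 1: P̄ = F·P·Fᵀ + Q = [48/7 0; 0 4]
step 1: y = z − H·x̄ = [11/7]
step 1: S = H·P̄·Hᵀ + R = [83/7]
step 1: K = P̄·Hᵀ·S⁻¹ = [-48/83; -28/83]
step 1: x' = x̄ + K·y = [-194/83, -44/83]
step 1: P' = (I − K·H)·P̄ = [240/83 -192/83; -192/83 220/83]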